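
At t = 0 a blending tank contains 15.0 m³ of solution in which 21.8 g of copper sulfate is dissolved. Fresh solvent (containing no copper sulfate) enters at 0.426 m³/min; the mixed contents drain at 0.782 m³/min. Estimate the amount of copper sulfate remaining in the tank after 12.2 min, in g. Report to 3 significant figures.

Total volume: dV/dt = Q_in − Q_out = -0.35600 m³/min, so V(t) = 15.0 − 0.35600 t and V(12.2) = 10.657 m³.
No copper sulfate enters, so dm/dt = −Q_out · (m/V).
Separate: dm/m = −Q_out dt/V(t) ⇒ ln(m/m₀) = −(Q_out/(Q_in−Q_out)) ln(V/V₀).
m = m₀ (V₀/V)^(Q_out/(Q_in−Q_out)) = 21.8 × (15.0/10.657)^(-2.1966) = 10.288 g.

10.3 g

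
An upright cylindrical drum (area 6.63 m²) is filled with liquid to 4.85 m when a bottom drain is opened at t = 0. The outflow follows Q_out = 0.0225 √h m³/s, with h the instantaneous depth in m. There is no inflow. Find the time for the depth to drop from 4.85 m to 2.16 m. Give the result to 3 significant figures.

432 s

Unsteady balance on liquid volume: A dh/dt = −0.0225 √h.
Separate and integrate: 2(√h − √h₀) = −(0.0225/A) t.
t = 2A(√h₀ − √h)/0.0225 = 2·6.63·(√4.85 − √2.16)/0.0225
  = 13.260 × (2.2023 − 1.4697) / 0.0225 = 431.73 s.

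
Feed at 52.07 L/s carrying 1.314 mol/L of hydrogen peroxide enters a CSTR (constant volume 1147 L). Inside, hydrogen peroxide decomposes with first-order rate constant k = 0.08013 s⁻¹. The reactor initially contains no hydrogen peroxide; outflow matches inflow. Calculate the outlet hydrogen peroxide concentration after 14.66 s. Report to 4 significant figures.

0.3998 mol/L

Species balance: V dC/dt = Q C_in − Q C − k V C.
dC/dt = (Q/V) C_in − (Q/V + k) C; effective rate a = Q/V + k = 0.0453967 + 0.08013 = 0.125527 s⁻¹.
C_ss = Q C_in/(Q + kV) = 0.475208 mol/L; C(t) = C_ss + (C₀ − C_ss) e^(−a t).
C(14.66) = 0.475208 + (-0.475208)·e^(−0.125527·14.66) = 0.475208 + (-0.475208)·0.158782 = 0.399753 mol/L.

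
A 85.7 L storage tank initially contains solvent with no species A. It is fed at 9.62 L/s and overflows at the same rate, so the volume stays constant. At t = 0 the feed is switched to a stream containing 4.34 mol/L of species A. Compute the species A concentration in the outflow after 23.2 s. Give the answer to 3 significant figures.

Accumulation = in − out for the solute gives V dC/dt = Q(C_in − C).
Time constant τ = V/Q = 85.7/9.62 = 8.9085 s.
C approaches C_in exponentially: C(t) = C_in + (C₀ − C_in) e^(−t/τ).
C(23.2) = 4.34 + (0 − 4.34)·e^(−23.2/8.9085) = 4.34 + (-4.3400)·0.073959 = 4.0190 mol/L.

4.02 mol/L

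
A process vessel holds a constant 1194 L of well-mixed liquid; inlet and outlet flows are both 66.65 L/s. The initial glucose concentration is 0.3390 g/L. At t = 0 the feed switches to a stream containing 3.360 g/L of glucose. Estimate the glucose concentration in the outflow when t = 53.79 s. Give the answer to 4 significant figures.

Unsteady species balance (constant V, well mixed): V dC/dt = Q(C_in − C).
Rewrite as dC/dt + C/τ = C_in/τ, τ = V/Q = 17.9145 s.
This is linear first-order; C(t) = C_in + (C₀ − C_in) e^(−t/τ).
C(53.79) = 3.360 + (0.3390 − 3.360)·e^(−53.79/17.9145) = 3.360 + (-3.02100)·0.0496578 = 3.20998 g/L.

3.210 g/L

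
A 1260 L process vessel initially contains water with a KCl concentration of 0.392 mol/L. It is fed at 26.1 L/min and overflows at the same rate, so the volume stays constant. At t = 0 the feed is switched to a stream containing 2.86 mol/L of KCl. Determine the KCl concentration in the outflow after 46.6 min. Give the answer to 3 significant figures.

Species balance on the tank: V dC/dt = Q(C_in − C).
Rewrite as dC/dt + C/τ = C_in/τ, τ = V/Q = 48.276 min.
This is linear first-order; C(t) = C_in + (C₀ − C_in) e^(−t/τ).
C(46.6) = 2.86 + (0.392 − 2.86)·e^(−46.6/48.276) = 2.86 + (-2.4680)·0.38087 = 1.9200 mol/L.

1.92 mol/L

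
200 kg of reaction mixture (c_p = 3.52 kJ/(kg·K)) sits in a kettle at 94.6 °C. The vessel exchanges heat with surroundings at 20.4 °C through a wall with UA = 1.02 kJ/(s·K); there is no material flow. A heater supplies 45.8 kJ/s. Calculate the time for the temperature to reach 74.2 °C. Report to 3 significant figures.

Lumped-capacitance energy balance: M c_p dT/dt = UA(T_amb − T) + Q̇.
τ = M c_p/UA = 690.20 s; T_ss = T_amb + Q̇/UA = 20.4 + 45.8/1.02 = 65.302 °C.
T(t) = T_ss + (T₀ − T_ss)e^(−t/τ); set T = 74.2:
t = −τ ln[(T − T_ss)/(T₀ − T_ss)] = −690.20 · ln(0.30371) = 822.50 s.

822 s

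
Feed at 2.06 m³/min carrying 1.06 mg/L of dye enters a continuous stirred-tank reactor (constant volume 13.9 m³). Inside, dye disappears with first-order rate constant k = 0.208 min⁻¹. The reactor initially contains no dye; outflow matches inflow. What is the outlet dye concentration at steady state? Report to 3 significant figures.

0.441 mg/L

V dC/dt = Q(C_in − C) − k V C.
At steady state: 0 = Q C_in − (Q + kV) C_ss, so C_ss = Q C_in/(Q + kV).
C_ss = 2.06·1.06/(2.06 + 0.208·13.9) = 2.1836/4.9512 = 0.44102 mg/L.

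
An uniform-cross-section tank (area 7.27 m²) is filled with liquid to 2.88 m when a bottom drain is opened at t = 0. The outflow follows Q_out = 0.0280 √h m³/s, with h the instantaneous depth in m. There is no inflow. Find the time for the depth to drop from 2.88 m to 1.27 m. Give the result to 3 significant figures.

A dh/dt = −Q_out = −0.0280 √h.
Separate and integrate: 2(√h − √h₀) = −(0.0280/A) t.
t = 2A(√h₀ − √h)/0.0280 = 2·7.27·(√2.88 − √1.27)/0.0280
  = 14.540 × (1.6971 − 1.1269) / 0.0280 = 296.05 s.

296 s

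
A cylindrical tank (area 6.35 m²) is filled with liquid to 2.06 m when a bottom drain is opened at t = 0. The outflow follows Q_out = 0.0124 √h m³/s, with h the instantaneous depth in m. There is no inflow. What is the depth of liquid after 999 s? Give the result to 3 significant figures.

With no inflow, A dh/dt = −0.0124 √h.
∫ h^(−1/2) dh = −(0.0124/A) ∫ dt, giving 2√h = 2√h₀ − (0.0124/A) t.
√h = √2.06 − 0.0124·999/(2·6.35) = 1.4353 − 0.97540 = 0.45987.
h = 0.45987² = 0.21148 m.

0.211 m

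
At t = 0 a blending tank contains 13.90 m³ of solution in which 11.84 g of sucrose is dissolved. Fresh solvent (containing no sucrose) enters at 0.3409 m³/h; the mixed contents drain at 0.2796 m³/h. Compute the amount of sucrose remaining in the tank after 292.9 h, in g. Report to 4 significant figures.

Total volume: dV/dt = Q_in − Q_out = 0.0613000 m³/h, so V(t) = 13.90 + 0.0613000 t and V(292.9) = 31.8548 m³.
Solute balance: dm/dt = 0 − Q_out C = −Q_out m/V(t).
dm/m = −Q_out dt/(V₀ + 0.0613000 t); integrating gives ln(m/m₀) = −(Q_out/(Q_in−Q_out)) ln(V/V₀).
m = m₀ (V₀/V)^(Q_out/(Q_in−Q_out)) = 11.84 × (13.90/31.8548)^(4.56117) = 0.269526 g.

0.2695 g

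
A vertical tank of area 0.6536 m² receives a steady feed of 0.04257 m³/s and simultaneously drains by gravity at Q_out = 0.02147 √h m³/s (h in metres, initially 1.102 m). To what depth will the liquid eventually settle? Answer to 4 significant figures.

Accumulation of liquid (constant cross-section A): A dh/dt = Q_in − 0.02147 √h. At steady state dh/dt = 0:
Q_in = 0.02147 √h_ss ⇒ √h_ss = 0.04257/0.02147 = 1.98277.
h_ss = 1.98277² = 3.93136 m. (Since h₀ = 1.102 m < h_ss, the level will rise toward this value.)

3.931 m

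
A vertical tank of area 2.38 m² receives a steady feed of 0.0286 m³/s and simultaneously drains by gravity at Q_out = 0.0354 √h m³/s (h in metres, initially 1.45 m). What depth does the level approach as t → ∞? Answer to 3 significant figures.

0.653 m

A dh/dt = Q_in − 0.0354 √h. Steady state requires inflow = outflow:
Q_in = 0.0354 √h_ss ⇒ √h_ss = 0.0286/0.0354 = 0.80791.
h_ss = 0.80791² = 0.65272 m. (Since h₀ = 1.45 m > h_ss, the level will fall toward this value.)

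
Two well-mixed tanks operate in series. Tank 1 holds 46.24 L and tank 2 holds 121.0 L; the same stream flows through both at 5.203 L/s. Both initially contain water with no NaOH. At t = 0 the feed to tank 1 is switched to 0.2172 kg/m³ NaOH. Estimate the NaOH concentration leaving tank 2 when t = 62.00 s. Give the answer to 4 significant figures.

0.1929 kg/m³

Each tank obeys Vᵢ dCᵢ/dt = Q(Cᵢ₋₁ − Cᵢ), so τᵢ = Vᵢ/Q.
τ₁ = 46.24/5.203 = 8.88718 s; τ₂ = 121.0/5.203 = 23.2558 s.
Solving the cascade with C₁(0)=C₂(0)=0 gives C₂(t) = C_in[1 − (τ₁ e^(−t/τ₁) − τ₂ e^(−t/τ₂))/(τ₁ − τ₂)].
At t = 62.00: e^(−t/τ₁) = 0.000933714, e^(−t/τ₂) = 0.0695298.
C₂ = 0.2172·[1 − (8.88718·0.000933714 − 23.2558·0.0695298)/(-14.3686)] = 0.2172·0.888043 = 0.192883 kg/m³.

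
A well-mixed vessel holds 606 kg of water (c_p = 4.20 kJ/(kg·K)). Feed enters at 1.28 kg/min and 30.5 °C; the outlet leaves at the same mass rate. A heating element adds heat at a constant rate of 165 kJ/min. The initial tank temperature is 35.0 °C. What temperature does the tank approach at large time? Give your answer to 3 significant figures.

Heat balance on the well-mixed liquid: M c_p dT/dt = ṁ c_p (T_in − T) + 165.
At steady state dT/dt = 0 ⇒ T_ss = T_in + Q̇/(ṁ c_p) = 30.5 + 165/(1.28·4.20) = 61.192 °C.

61.2 °C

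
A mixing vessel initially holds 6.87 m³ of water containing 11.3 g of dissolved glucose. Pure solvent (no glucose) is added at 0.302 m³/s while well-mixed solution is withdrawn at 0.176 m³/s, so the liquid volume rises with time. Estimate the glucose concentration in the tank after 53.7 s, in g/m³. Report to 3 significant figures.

0.318 g/m³

Let m(t) be the amount of glucose. Volume: V(t) = V₀ + (Q_in − Q_out) t = 6.87 + 0.12600 t; V(53.7) = 13.636 m³.
Solute balance: dm/dt = 0 − Q_out C = −Q_out m/V(t).
Separate: dm/m = −Q_out dt/V(t) ⇒ ln(m/m₀) = −(Q_out/(Q_in−Q_out)) ln(V/V₀).
m = m₀ (V₀/V)^(Q_out/(Q_in−Q_out)) = 11.3 × (6.87/13.636)^(1.3968) = 4.3370 g.
C = m/V = 4.3370/13.636 = 0.31805 g/m³.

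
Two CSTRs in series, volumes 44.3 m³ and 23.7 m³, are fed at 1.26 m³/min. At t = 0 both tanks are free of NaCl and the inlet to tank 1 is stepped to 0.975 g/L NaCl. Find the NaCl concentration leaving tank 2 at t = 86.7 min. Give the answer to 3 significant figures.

Each tank obeys Vᵢ dCᵢ/dt = Q(Cᵢ₋₁ − Cᵢ), so τᵢ = Vᵢ/Q.
τ₁ = 44.3/1.26 = 35.159 min; τ₂ = 23.7/1.26 = 18.810 min.
Solving the cascade with C₁(0)=C₂(0)=0 gives C₂(t) = C_in[1 − (τ₁ e^(−t/τ₁) − τ₂ e^(−t/τ₂))/(τ₁ − τ₂)].
At t = 86.7: e^(−t/τ₁) = 0.084927, e^(−t/τ₂) = 0.0099581.
C₂ = 0.975·[1 − (35.159·0.084927 − 18.810·0.0099581)/(16.349)] = 0.975·0.82882 = 0.80810 g/L.

0.808 g/L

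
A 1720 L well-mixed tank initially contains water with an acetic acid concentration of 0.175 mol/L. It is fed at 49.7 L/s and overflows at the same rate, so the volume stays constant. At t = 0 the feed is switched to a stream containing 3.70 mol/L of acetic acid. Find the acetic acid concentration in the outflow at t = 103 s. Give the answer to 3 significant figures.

3.52 mol/L

Unsteady species balance (constant V, well mixed): V dC/dt = Q(C_in − C).
So dC/dt = (C_in − C)/τ with τ = V/Q = 1720/49.7 = 34.608 s.
Solution: C(t) = C_in + (C₀ − C_in) e^(−t/τ).
C(103) = 3.70 + (0.175 − 3.70)·e^(−103/34.608) = 3.70 + (-3.5250)·0.050985 = 3.5203 mol/L.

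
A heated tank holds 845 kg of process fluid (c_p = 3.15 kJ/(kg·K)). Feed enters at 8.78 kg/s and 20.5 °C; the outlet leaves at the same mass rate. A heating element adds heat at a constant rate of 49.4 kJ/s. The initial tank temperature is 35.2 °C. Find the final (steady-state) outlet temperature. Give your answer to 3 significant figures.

22.3 °C

M c_p dT/dt = ṁ c_p (T_in − T) + Q̇.
At steady state dT/dt = 0 ⇒ T_ss = T_in + Q̇/(ṁ c_p) = 20.5 + 49.4/(8.78·3.15) = 22.286 °C.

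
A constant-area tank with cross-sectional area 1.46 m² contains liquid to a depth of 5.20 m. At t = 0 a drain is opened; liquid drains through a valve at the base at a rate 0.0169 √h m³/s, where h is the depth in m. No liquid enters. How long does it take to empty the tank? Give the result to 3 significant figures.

A dh/dt = −Q_out = −0.0169 √h.
This is separable: 2 d(√h)/dt = −0.0169/A, so √h = √h₀ − (0.0169/(2A)) t.
Set h = 0: 2√h₀ = (0.0169/A) t_empty ⇒ t_empty = 2A√h₀/0.0169.
t_empty = 2·1.46·√5.20/0.0169 = 2.9200·2.2804/0.0169 = 394.00 s.

394 s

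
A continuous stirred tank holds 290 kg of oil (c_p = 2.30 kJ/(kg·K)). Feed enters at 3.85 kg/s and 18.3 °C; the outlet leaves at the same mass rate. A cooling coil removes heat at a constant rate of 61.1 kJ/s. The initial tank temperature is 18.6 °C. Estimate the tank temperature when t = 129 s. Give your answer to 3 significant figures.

Unsteady energy balance on the tank contents: M c_p dT/dt = ṁ c_p (T_in − T) − 61.1.
Rearrange: dT/dt = (T_ss − T)/τ with τ = M/ṁ = 75.325 s and T_ss = T_in − Q̇/(ṁ c_p) = 11.400 °C.
This is linear first-order; T(t) = T_ss + (T₀ − T_ss) e^(−t/τ).
T(129) = 11.400 + (7.2001)·e^(−129/75.325) = 11.400 + (7.2001)·0.18040 = 12.699 °C.

12.7 °C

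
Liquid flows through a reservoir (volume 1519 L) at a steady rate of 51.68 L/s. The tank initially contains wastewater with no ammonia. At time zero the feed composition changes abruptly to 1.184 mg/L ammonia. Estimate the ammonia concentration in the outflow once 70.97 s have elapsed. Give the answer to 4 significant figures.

Mass balance on the solute (V constant): V dC/dt = Q(C_in − C).
Rewrite as dC/dt + C/τ = C_in/τ, τ = V/Q = 29.3924 s.
Solution: C(t) = C_in + (C₀ − C_in) e^(−t/τ).
C(70.97) = 1.184 + (0 − 1.184)·e^(−70.97/29.3924) = 1.184 + (-1.18400)·0.0894059 = 1.07814 mg/L.

1.078 mg/L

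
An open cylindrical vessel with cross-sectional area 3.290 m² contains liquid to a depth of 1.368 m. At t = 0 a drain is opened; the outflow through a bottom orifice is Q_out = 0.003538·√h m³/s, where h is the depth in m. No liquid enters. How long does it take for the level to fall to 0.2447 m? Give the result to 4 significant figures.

With no inflow, A dh/dt = −0.003538 √h.
∫ h^(−1/2) dh = −(0.003538/A) ∫ dt, giving 2√h = 2√h₀ − (0.003538/A) t.
t = 2A(√h₀ − √h)/0.003538 = 2·3.290·(√1.368 − √0.2447)/0.003538
  = 6.58000 × (1.16962 − 0.494672) / 0.003538 = 1255.27 s.

1255 s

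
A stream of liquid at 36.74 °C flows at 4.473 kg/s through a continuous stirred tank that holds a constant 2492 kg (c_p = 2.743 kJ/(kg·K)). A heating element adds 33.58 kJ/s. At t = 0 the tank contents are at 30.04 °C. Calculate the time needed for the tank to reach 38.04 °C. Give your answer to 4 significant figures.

1049 s

M c_p dT/dt = ṁ c_p (T_in − T) + Q̇.
τ = M/ṁ = 557.121 s; T_ss = T_in + Q̇/(ṁ c_p) = 39.4769 °C.
T(t) = T_ss + (T₀ − T_ss) e^(−t/τ). Set T = 38.04:
e^(−t/τ) = (38.04 − 39.4769)/(30.04 − 39.4769) = 0.152262
t = −557.121 · ln(0.152262) = 1048.58 s.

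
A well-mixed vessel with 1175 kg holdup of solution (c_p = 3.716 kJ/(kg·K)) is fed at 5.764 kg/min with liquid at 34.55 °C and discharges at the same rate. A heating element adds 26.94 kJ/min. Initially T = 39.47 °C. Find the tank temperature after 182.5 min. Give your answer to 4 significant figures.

M c_p dT/dt = ṁ c_p (T_in − T) + Q̇.
τ = M/ṁ = 203.851 min; T_ss = T_in + Q̇/(ṁ c_p) = 34.55 + 26.94/(5.764·3.716) = 35.8078 °C.
T approaches T_ss exponentially: T(t) = T_ss + (T₀ − T_ss) e^(−t/τ).
T(182.5) = 35.8078 + (3.66224)·e^(−182.5/203.851) = 35.8078 + (3.66224)·0.408502 = 37.3038 °C.

37.30 °C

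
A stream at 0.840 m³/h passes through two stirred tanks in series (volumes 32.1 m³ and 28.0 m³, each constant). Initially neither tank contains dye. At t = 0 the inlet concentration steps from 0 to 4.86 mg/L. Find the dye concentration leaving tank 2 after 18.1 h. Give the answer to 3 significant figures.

Each tank obeys Vᵢ dCᵢ/dt = Q(Cᵢ₋₁ − Cᵢ), so τᵢ = Vᵢ/Q.
τ₁ = 32.1/0.840 = 38.214 h; τ₂ = 28.0/0.840 = 33.333 h.
Tank 1: C₁ = C_in(1 − e^(−t/τ₁)). Tank 2 (τ₁ ≠ τ₂): C₂ = C_in[1 − (τ₁ e^(−t/τ₁) − τ₂ e^(−t/τ₂))/(τ₁ − τ₂)].
At t = 18.1: e^(−t/τ₁) = 0.62273, e^(−t/τ₂) = 0.58100.
C₂ = 4.86·[1 − (38.214·0.62273 − 33.333·0.58100)/(4.8810)] = 4.86·0.092315 = 0.44865 mg/L.

0.449 mg/L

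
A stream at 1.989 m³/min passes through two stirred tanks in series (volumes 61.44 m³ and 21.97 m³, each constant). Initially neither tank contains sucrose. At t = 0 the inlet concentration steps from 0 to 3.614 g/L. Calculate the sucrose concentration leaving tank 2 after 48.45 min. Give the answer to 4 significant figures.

2.467 g/L

Species balance on tank i: dCᵢ/dt = (Cᵢ₋₁ − Cᵢ)/τᵢ with τᵢ = Vᵢ/Q.
τ₁ = 61.44/1.989 = 30.8899 min; τ₂ = 21.97/1.989 = 11.0458 min.
Tank 1: C₁ = C_in(1 − e^(−t/τ₁)). Tank 2 (τ₁ ≠ τ₂): C₂ = C_in[1 − (τ₁ e^(−t/τ₁) − τ₂ e^(−t/τ₂))/(τ₁ − τ₂)].
At t = 48.45: e^(−t/τ₁) = 0.208363, e^(−t/τ₂) = 0.0124467.
C₂ = 3.614·[1 − (30.8899·0.208363 − 11.0458·0.0124467)/(19.8441)] = 3.614·0.682585 = 2.46686 g/L.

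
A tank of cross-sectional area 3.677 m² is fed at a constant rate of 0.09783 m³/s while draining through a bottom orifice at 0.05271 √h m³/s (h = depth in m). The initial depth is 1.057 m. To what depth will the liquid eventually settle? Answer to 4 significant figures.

A dh/dt = Q_in − 0.05271 √h. Steady state requires inflow = outflow:
Q_in = 0.05271 √h_ss ⇒ √h_ss = 0.09783/0.05271 = 1.85600.
h_ss = 1.85600² = 3.44475 m. (Since h₀ = 1.057 m < h_ss, the level will rise toward this value.)

3.445 m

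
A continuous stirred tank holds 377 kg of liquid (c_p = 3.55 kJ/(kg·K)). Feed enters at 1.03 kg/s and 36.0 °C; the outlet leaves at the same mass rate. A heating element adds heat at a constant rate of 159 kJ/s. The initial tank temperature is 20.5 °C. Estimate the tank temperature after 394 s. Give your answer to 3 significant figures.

59.4 °C

M c_p dT/dt = ṁ c_p (T_in − T) + Q̇.
τ = M/ṁ = 366.02 s; T_ss = T_in + Q̇/(ṁ c_p) = 36.0 + 159/(1.03·3.55) = 79.484 °C.
T approaches T_ss exponentially: T(t) = T_ss + (T₀ − T_ss) e^(−t/τ).
T(394) = 79.484 + (-58.984)·e^(−394/366.02) = 79.484 + (-58.984)·0.34080 = 59.382 °C.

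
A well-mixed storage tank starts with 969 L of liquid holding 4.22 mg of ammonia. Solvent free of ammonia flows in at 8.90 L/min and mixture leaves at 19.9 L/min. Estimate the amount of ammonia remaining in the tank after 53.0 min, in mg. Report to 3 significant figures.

0.798 mg

Total volume: dV/dt = Q_in − Q_out = -11.000 L/min, so V(t) = 969 − 11.000 t and V(53.0) = 386.00 L.
No ammonia enters, so dm/dt = −Q_out · (m/V).
dm/m = −Q_out dt/(V₀ − 11.000 t); integrating gives ln(m/m₀) = −(Q_out/(Q_in−Q_out)) ln(V/V₀).
m = m₀ (V₀/V)^(Q_out/(Q_in−Q_out)) = 4.22 × (969/386.00)^(-1.8091) = 0.79828 mg.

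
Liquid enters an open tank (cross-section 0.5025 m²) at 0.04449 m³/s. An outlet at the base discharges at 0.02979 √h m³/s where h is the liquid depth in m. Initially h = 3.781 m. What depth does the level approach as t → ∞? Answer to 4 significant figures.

2.230 m

Level balance: A dh/dt = 0.04449 − 0.02979 √h. Setting dh/dt = 0:
Q_in = 0.02979 √h_ss ⇒ √h_ss = 0.04449/0.02979 = 1.49345.
h_ss = 1.49345² = 2.23041 m. (Since h₀ = 3.781 m > h_ss, the level will fall toward this value.)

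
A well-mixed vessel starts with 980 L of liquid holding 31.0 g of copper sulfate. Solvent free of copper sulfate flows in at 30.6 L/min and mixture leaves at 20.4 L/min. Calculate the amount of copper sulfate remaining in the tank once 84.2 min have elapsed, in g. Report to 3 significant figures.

8.80 g

Total volume: dV/dt = Q_in − Q_out = 10.200 L/min, so V(t) = 980 + 10.200 t and V(84.2) = 1838.8 L.
No copper sulfate enters, so dm/dt = −Q_out · (m/V).
Separate: dm/m = −Q_out dt/V(t) ⇒ ln(m/m₀) = −(Q_out/(Q_in−Q_out)) ln(V/V₀).
m = m₀ (V₀/V)^(Q_out/(Q_in−Q_out)) = 31.0 × (980/1838.8)^(2.0000) = 8.8049 g.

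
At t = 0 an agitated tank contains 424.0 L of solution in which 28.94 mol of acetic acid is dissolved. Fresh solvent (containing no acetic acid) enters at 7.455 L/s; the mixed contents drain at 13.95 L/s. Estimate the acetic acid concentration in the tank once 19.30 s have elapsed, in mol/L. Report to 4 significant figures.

0.04565 mol/L

Let m(t) be the amount of acetic acid. Volume: V(t) = V₀ + (Q_in − Q_out) t = 424.0 − 6.49500 t; V(19.30) = 298.647 L.
Solute balance: dm/dt = 0 − Q_out C = −Q_out m/V(t).
dm/m = −Q_out dt/(V₀ − 6.49500 t); integrating gives ln(m/m₀) = −(Q_out/(Q_in−Q_out)) ln(V/V₀).
m = m₀ (V₀/V)^(Q_out/(Q_in−Q_out)) = 28.94 × (424.0/298.647)^(-2.14781) = 13.6328 mol.
C = m/V = 13.6328/298.647 = 0.0456485 mol/L.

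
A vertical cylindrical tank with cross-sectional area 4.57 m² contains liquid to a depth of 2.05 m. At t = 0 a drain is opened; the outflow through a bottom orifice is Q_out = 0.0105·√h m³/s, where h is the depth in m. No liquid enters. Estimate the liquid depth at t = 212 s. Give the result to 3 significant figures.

A dh/dt = −Q_out = −0.0105 √h.
∫ h^(−1/2) dh = −(0.0105/A) ∫ dt, giving 2√h = 2√h₀ − (0.0105/A) t.
√h = √2.05 − 0.0105·212/(2·4.57) = 1.4318 − 0.24354 = 1.1882.
h = 1.1882² = 1.4119 m.

1.41 m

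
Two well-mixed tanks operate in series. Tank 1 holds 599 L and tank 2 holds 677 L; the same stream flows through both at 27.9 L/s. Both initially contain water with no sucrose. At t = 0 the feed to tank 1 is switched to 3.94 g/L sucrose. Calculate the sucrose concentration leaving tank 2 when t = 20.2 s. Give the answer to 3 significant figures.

0.874 g/L

Each tank obeys Vᵢ dCᵢ/dt = Q(Cᵢ₋₁ − Cᵢ), so τᵢ = Vᵢ/Q.
τ₁ = 599/27.9 = 21.470 s; τ₂ = 677/27.9 = 24.265 s.
Solving the cascade with C₁(0)=C₂(0)=0 gives C₂(t) = C_in[1 − (τ₁ e^(−t/τ₁) − τ₂ e^(−t/τ₂))/(τ₁ − τ₂)].
At t = 20.2: e^(−t/τ₁) = 0.39029, e^(−t/τ₂) = 0.43497.
C₂ = 3.94·[1 − (21.470·0.39029 − 24.265·0.43497)/(-2.7957)] = 3.94·0.22186 = 0.87412 g/L.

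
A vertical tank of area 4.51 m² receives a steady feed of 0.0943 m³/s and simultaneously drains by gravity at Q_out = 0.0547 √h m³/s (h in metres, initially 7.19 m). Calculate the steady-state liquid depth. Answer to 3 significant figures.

2.97 m

A dh/dt = Q_in − 0.0547 √h. Steady state requires inflow = outflow:
Q_in = 0.0547 √h_ss ⇒ √h_ss = 0.0943/0.0547 = 1.7239.
h_ss = 1.7239² = 2.9720 m. (Since h₀ = 7.19 m > h_ss, the level will fall toward this value.)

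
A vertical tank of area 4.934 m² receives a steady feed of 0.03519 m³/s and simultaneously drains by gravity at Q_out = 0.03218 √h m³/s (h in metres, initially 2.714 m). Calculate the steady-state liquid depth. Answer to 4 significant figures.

1.196 m

Level balance: A dh/dt = 0.03519 − 0.03218 √h. Setting dh/dt = 0:
Q_in = 0.03218 √h_ss ⇒ √h_ss = 0.03519/0.03218 = 1.09354.
h_ss = 1.09354² = 1.19582 m. (Since h₀ = 2.714 m > h_ss, the level will fall toward this value.)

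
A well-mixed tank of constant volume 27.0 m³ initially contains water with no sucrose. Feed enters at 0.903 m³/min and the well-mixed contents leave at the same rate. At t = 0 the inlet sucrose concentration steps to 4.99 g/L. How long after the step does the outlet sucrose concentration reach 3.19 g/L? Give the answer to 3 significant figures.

30.5 min

Species balance: V dC/dt = Q(C_in − C) ⇒ τ = V/Q = 29.900 min.
C(t) = C_in + (C₀ − C_in) e^(−t/τ). Set C = 3.19 and solve for t:
e^(−t/τ) = (C − C_in)/(C₀ − C_in) = (3.19 − 4.99)/(0 − 4.99) = 0.36072
t = −τ ln(…) = 29.900 × 1.0196 = 30.488 min.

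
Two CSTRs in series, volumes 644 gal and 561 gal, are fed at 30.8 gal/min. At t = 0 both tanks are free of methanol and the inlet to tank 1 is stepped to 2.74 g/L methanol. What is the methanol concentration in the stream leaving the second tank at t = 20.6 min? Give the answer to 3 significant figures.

0.779 g/L

Each tank obeys Vᵢ dCᵢ/dt = Q(Cᵢ₋₁ − Cᵢ), so τᵢ = Vᵢ/Q.
τ₁ = 644/30.8 = 20.909 min; τ₂ = 561/30.8 = 18.214 min.
Tank 1: C₁ = C_in(1 − e^(−t/τ₁)). Tank 2 (τ₁ ≠ τ₂): C₂ = C_in[1 − (τ₁ e^(−t/τ₁) − τ₂ e^(−t/τ₂))/(τ₁ − τ₂)].
At t = 20.6: e^(−t/τ₁) = 0.37336, e^(−t/τ₂) = 0.32272.
C₂ = 2.74·[1 − (20.909·0.37336 − 18.214·0.32272)/(2.6948)] = 2.74·0.28436 = 0.77913 g/L.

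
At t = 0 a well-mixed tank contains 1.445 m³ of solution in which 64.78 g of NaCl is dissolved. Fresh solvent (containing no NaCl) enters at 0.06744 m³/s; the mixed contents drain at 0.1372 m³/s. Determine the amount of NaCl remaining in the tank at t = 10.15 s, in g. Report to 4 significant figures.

Let m(t) be the amount of NaCl. Volume: V(t) = V₀ + (Q_in − Q_out) t = 1.445 − 0.0697600 t; V(10.15) = 0.736936 m³.
Solute balance: dm/dt = 0 − Q_out C = −Q_out m/V(t).
dm/m = −Q_out dt/(V₀ − 0.0697600 t); integrating gives ln(m/m₀) = −(Q_out/(Q_in−Q_out)) ln(V/V₀).
m = m₀ (V₀/V)^(Q_out/(Q_in−Q_out)) = 64.78 × (1.445/0.736936)^(-1.96674) = 17.2302 g.

17.23 g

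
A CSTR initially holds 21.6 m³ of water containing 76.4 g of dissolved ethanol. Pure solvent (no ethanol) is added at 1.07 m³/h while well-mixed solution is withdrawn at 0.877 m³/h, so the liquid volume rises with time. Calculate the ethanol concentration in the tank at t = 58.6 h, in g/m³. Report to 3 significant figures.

Total volume: dV/dt = Q_in − Q_out = 0.19300 m³/h, so V(t) = 21.6 + 0.19300 t and V(58.6) = 32.910 m³.
Species balance (pure solvent in): dm/dt = −Q_out · m/V(t).
Separate: dm/m = −Q_out dt/V(t) ⇒ ln(m/m₀) = −(Q_out/(Q_in−Q_out)) ln(V/V₀).
m = m₀ (V₀/V)^(Q_out/(Q_in−Q_out)) = 76.4 × (21.6/32.910)^(4.5440) = 11.275 g.
C = m/V = 11.275/32.910 = 0.34260 g/m³.

0.343 g/m³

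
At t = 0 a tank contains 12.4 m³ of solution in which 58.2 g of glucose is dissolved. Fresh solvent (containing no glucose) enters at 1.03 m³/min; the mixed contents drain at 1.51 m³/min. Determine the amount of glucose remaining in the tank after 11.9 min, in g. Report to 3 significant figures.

Let m(t) be the amount of glucose. Volume: V(t) = V₀ + (Q_in − Q_out) t = 12.4 − 0.48000 t; V(11.9) = 6.6880 m³.
Solute balance: dm/dt = 0 − Q_out C = −Q_out m/V(t).
Separate: dm/m = −Q_out dt/V(t) ⇒ ln(m/m₀) = −(Q_out/(Q_in−Q_out)) ln(V/V₀).
m = m₀ (V₀/V)^(Q_out/(Q_in−Q_out)) = 58.2 × (12.4/6.6880)^(-3.1458) = 8.3454 g.

8.35 g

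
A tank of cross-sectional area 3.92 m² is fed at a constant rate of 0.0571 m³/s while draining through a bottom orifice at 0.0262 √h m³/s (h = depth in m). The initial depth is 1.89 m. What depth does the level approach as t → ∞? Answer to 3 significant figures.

4.75 m

Level balance: A dh/dt = 0.0571 − 0.0262 √h. Setting dh/dt = 0:
Q_in = 0.0262 √h_ss ⇒ √h_ss = 0.0571/0.0262 = 2.1794.
h_ss = 2.1794² = 4.7497 m. (Since h₀ = 1.89 m < h_ss, the level will rise toward this value.)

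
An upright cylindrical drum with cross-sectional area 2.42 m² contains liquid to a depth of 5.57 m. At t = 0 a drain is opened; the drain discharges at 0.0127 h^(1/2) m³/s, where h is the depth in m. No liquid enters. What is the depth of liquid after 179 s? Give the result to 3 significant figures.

3.57 m

A dh/dt = −Q_out = −0.0127 √h.
∫ h^(−1/2) dh = −(0.0127/A) ∫ dt, giving 2√h = 2√h₀ − (0.0127/A) t.
√h = √5.57 − 0.0127·179/(2·2.42) = 2.3601 − 0.46969 = 1.8904.
h = 1.8904² = 3.5736 m.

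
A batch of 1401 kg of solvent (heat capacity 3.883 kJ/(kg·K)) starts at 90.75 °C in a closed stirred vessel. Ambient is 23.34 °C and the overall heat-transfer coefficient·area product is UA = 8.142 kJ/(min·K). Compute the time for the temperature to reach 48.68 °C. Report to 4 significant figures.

Lumped-capacitance energy balance: M c_p dT/dt = UA(T_amb − T).
τ = M c_p/UA = 668.151 min; T_ss = T_amb = 23.3400 °C.
T(t) = T_ss + (T₀ − T_ss)e^(−t/τ); set T = 48.68:
t = −τ ln[(T − T_ss)/(T₀ − T_ss)] = −668.151 · ln(0.375909) = 653.725 min.

653.7 min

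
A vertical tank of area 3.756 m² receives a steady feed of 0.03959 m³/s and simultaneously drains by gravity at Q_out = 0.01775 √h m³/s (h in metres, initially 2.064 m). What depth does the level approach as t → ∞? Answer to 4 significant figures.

4.975 m

Unsteady balance on liquid volume: A dh/dt = Q_in − 0.01775 √h. At steady state dh/dt = 0:
Q_in = 0.01775 √h_ss ⇒ √h_ss = 0.03959/0.01775 = 2.23042.
h_ss = 2.23042² = 4.97478 m. (Since h₀ = 2.064 m < h_ss, the level will rise toward this value.)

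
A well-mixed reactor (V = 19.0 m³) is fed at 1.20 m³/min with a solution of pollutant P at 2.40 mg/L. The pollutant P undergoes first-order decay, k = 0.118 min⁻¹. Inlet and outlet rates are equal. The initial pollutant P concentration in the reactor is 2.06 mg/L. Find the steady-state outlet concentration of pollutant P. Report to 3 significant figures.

0.837 mg/L

Accumulation = in − out − consumed: V dC/dt = Q C_in − Q C − k V C.
Steady state (dC/dt = 0): C_ss = Q C_in/(Q + kV) = C_in/(1 + kV/Q).
C_ss = 1.20·2.40/(1.20 + 0.118·19.0) = 2.8800/3.4420 = 0.83672 mg/L.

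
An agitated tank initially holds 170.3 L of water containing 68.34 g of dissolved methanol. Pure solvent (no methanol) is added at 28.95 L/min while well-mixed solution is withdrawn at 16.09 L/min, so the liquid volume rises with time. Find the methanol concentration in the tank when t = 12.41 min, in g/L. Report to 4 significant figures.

Total volume: dV/dt = Q_in − Q_out = 12.8600 L/min, so V(t) = 170.3 + 12.8600 t and V(12.41) = 329.893 L.
Solute balance: dm/dt = 0 − Q_out C = −Q_out m/V(t).
Separate: dm/m = −Q_out dt/V(t) ⇒ ln(m/m₀) = −(Q_out/(Q_in−Q_out)) ln(V/V₀).
m = m₀ (V₀/V)^(Q_out/(Q_in−Q_out)) = 68.34 × (170.3/329.893)^(1.25117) = 29.8808 g.
C = m/V = 29.8808/329.893 = 0.0905774 g/L.

0.09058 g/L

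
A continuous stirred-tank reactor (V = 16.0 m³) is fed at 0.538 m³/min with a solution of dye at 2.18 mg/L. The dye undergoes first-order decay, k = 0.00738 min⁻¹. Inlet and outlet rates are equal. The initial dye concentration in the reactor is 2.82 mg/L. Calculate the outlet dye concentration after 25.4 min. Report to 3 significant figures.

2.15 mg/L

Species balance: V dC/dt = Q C_in − Q C − k V C.
This is linear with rate a = Q/V + k = 0.041005 min⁻¹.
C_ss = Q C_in/(Q + kV) = 1.7876 mg/L; C(t) = C_ss + (C₀ − C_ss) e^(−a t).
C(25.4) = 1.7876 + (1.0324)·e^(−0.041005·25.4) = 1.7876 + (1.0324)·0.35292 = 2.1520 mg/L.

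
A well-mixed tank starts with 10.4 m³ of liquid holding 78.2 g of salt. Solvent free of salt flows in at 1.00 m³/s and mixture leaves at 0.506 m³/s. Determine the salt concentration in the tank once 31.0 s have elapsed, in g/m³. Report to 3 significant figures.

Total volume: dV/dt = Q_in − Q_out = 0.49400 m³/s, so V(t) = 10.4 + 0.49400 t and V(31.0) = 25.714 m³.
Species balance (pure solvent in): dm/dt = −Q_out · m/V(t).
dm/m = −Q_out dt/(V₀ + 0.49400 t); integrating gives ln(m/m₀) = −(Q_out/(Q_in−Q_out)) ln(V/V₀).
m = m₀ (V₀/V)^(Q_out/(Q_in−Q_out)) = 78.2 × (10.4/25.714)^(1.0243) = 30.940 g.
C = m/V = 30.940/25.714 = 1.2032 g/m³.

1.20 g/m³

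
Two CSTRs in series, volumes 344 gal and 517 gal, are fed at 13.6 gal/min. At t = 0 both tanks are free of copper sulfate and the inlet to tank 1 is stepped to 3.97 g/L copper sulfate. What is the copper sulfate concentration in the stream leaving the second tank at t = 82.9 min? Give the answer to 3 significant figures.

Each tank obeys Vᵢ dCᵢ/dt = Q(Cᵢ₋₁ − Cᵢ), so τᵢ = Vᵢ/Q.
τ₁ = 344/13.6 = 25.294 min; τ₂ = 517/13.6 = 38.015 min.
Solving the cascade with C₁(0)=C₂(0)=0 gives C₂(t) = C_in[1 − (τ₁ e^(−t/τ₁) − τ₂ e^(−t/τ₂))/(τ₁ − τ₂)].
At t = 82.9: e^(−t/τ₁) = 0.037725, e^(−t/τ₂) = 0.11296.
C₂ = 3.97·[1 − (25.294·0.037725 − 38.015·0.11296)/(-12.721)] = 3.97·0.73744 = 2.9277 g/L.

2.93 g/L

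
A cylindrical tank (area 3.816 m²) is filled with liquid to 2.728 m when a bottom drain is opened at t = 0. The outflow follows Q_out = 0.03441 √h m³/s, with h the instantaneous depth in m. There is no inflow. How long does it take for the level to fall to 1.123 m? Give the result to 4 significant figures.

With no inflow, A dh/dt = −0.03441 √h.
This is separable: 2 d(√h)/dt = −0.03441/A, so √h = √h₀ − (0.03441/(2A)) t.
t = 2A(√h₀ − √h)/0.03441 = 2·3.816·(√2.728 − √1.123)/0.03441
  = 7.63200 × (1.65167 − 1.05972) / 0.03441 = 131.292 s.

131.3 s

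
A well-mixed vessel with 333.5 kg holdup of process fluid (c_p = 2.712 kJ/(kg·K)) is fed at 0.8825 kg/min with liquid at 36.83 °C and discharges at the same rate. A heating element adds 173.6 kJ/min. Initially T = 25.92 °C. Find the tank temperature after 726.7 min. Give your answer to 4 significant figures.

97.17 °C

M c_p dT/dt = ṁ c_p (T_in − T) + Q̇.
Rearrange: dT/dt = (T_ss − T)/τ with τ = M/ṁ = 377.904 min and T_ss = T_in + Q̇/(ṁ c_p) = 109.365 °C.
This is linear first-order; T(t) = T_ss + (T₀ − T_ss) e^(−t/τ).
T(726.7) = 109.365 + (-83.4446)·e^(−726.7/377.904) = 109.365 + (-83.4446)·0.146171 = 97.1674 °C.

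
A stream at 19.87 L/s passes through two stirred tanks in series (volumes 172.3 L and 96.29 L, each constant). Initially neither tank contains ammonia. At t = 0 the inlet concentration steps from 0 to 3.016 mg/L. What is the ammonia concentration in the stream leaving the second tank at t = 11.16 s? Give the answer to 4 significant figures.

Each tank obeys Vᵢ dCᵢ/dt = Q(Cᵢ₋₁ − Cᵢ), so τᵢ = Vᵢ/Q.
τ₁ = 172.3/19.87 = 8.67136 s; τ₂ = 96.29/19.87 = 4.84600 s.
Solving the cascade with C₁(0)=C₂(0)=0 gives C₂(t) = C_in[1 − (τ₁ e^(−t/τ₁) − τ₂ e^(−t/τ₂))/(τ₁ − τ₂)].
At t = 11.16: e^(−t/τ₁) = 0.276099, e^(−t/τ₂) = 0.0999654.
C₂ = 3.016·[1 − (8.67136·0.276099 − 4.84600·0.0999654)/(3.82536)] = 3.016·0.500773 = 1.51033 mg/L.

1.510 mg/L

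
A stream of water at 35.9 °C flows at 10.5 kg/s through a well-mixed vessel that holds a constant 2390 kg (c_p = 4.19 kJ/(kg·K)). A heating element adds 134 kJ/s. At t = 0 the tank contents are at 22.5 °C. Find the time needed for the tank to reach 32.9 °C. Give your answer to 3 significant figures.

M c_p dT/dt = ṁ c_p (T_in − T) + Q̇.
τ = M/ṁ = 227.62 s; T_ss = T_in + Q̇/(ṁ c_p) = 38.946 °C.
T(t) = T_ss + (T₀ − T_ss) e^(−t/τ). Set T = 32.9:
e^(−t/τ) = (32.9 − 38.946)/(22.5 − 38.946) = 0.36762
t = −227.62 · ln(0.36762) = 227.78 s.

228 s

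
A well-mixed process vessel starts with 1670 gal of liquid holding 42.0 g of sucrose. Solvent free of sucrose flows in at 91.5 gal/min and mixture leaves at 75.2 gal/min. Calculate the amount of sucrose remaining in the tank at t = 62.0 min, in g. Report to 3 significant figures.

4.73 g

Let m(t) be the amount of sucrose. Volume: V(t) = V₀ + (Q_in − Q_out) t = 1670 + 16.300 t; V(62.0) = 2680.6 gal.
Species balance (pure solvent in): dm/dt = −Q_out · m/V(t).
dm/m = −Q_out dt/(V₀ + 16.300 t); integrating gives ln(m/m₀) = −(Q_out/(Q_in−Q_out)) ln(V/V₀).
m = m₀ (V₀/V)^(Q_out/(Q_in−Q_out)) = 42.0 × (1670/2680.6)^(4.6135) = 4.7326 g.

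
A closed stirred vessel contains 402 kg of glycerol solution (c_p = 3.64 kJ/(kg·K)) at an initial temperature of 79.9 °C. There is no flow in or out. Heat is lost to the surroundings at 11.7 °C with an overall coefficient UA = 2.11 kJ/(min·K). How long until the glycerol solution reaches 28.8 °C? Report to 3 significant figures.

M c_p dT/dt = −UA(T − T_amb).
τ = M c_p/UA = 693.50 min; T_ss = T_amb = 11.700 °C.
T(t) = T_ss + (T₀ − T_ss)e^(−t/τ); set T = 28.8:
t = −τ ln[(T − T_ss)/(T₀ − T_ss)] = −693.50 · ln(0.25073) = 959.36 min.

959 min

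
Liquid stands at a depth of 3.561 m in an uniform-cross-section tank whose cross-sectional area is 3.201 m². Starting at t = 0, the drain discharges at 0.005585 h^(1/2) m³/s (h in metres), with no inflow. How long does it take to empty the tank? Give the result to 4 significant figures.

2163 s

A dh/dt = −Q_out = −0.005585 √h.
This is separable: 2 d(√h)/dt = −0.005585/A, so √h = √h₀ − (0.005585/(2A)) t.
Set h = 0: 2√h₀ = (0.005585/A) t_empty ⇒ t_empty = 2A√h₀/0.005585.
t_empty = 2·3.201·√3.561/0.005585 = 6.40200·1.88706/0.005585 = 2163.11 s.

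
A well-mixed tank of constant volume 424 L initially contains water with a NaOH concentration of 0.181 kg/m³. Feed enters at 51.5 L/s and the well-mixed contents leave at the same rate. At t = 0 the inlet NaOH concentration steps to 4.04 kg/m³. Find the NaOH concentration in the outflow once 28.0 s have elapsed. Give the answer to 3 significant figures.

Transient balance on the dissolved component: V dC/dt = Q(C_in − C).
Rewrite as dC/dt + C/τ = C_in/τ, τ = V/Q = 8.2330 s.
C approaches C_in exponentially: C(t) = C_in + (C₀ − C_in) e^(−t/τ).
C(28.0) = 4.04 + (0.181 − 4.04)·e^(−28.0/8.2330) = 4.04 + (-3.8590)·0.033342 = 3.9113 kg/m³.

3.91 kg/m³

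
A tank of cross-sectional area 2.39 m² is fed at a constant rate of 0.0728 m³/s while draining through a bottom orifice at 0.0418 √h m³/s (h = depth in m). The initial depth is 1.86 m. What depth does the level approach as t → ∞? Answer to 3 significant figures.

3.03 m

Level balance: A dh/dt = 0.0728 − 0.0418 √h. Setting dh/dt = 0:
Q_in = 0.0418 √h_ss ⇒ √h_ss = 0.0728/0.0418 = 1.7416.
h_ss = 1.7416² = 3.0333 m. (Since h₀ = 1.86 m < h_ss, the level will rise toward this value.)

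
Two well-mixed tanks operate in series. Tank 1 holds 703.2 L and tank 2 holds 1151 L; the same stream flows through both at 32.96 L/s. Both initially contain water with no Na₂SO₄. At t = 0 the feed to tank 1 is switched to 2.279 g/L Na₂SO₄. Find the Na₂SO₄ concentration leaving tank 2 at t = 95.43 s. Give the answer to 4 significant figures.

Time constants: τᵢ = Vᵢ/Q for each well-mixed tank.
τ₁ = 703.2/32.96 = 21.3350 s; τ₂ = 1151/32.96 = 34.9211 s.
Solving the cascade with C₁(0)=C₂(0)=0 gives C₂(t) = C_in[1 − (τ₁ e^(−t/τ₁) − τ₂ e^(−t/τ₂))/(τ₁ − τ₂)].
At t = 95.43: e^(−t/τ₁) = 0.0114137, e^(−t/τ₂) = 0.0650415.
C₂ = 2.279·[1 − (21.3350·0.0114137 − 34.9211·0.0650415)/(-13.5862)] = 2.279·0.850745 = 1.93885 g/L.

1.939 g/L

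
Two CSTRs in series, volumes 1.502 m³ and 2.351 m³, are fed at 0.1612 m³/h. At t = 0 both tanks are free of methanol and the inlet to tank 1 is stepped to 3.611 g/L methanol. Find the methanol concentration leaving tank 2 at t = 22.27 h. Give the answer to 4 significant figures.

2.025 g/L

Time constants: τᵢ = Vᵢ/Q for each well-mixed tank.
τ₁ = 1.502/0.1612 = 9.31762 h; τ₂ = 2.351/0.1612 = 14.5844 h.
Solving the cascade with C₁(0)=C₂(0)=0 gives C₂(t) = C_in[1 − (τ₁ e^(−t/τ₁) − τ₂ e^(−t/τ₂))/(τ₁ − τ₂)].
At t = 22.27: e^(−t/τ₁) = 0.0916209, e^(−t/τ₂) = 0.217191.
C₂ = 3.611·[1 − (9.31762·0.0916209 − 14.5844·0.217191)/(-5.26675)] = 3.611·0.560657 = 2.02453 g/L.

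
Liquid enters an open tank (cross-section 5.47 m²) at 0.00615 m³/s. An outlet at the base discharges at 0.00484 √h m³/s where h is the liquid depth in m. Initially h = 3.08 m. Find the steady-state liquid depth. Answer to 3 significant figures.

1.61 m

A dh/dt = Q_in − 0.00484 √h. Steady state requires inflow = outflow:
Q_in = 0.00484 √h_ss ⇒ √h_ss = 0.00615/0.00484 = 1.2707.
h_ss = 1.2707² = 1.6146 m. (Since h₀ = 3.08 m > h_ss, the level will fall toward this value.)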